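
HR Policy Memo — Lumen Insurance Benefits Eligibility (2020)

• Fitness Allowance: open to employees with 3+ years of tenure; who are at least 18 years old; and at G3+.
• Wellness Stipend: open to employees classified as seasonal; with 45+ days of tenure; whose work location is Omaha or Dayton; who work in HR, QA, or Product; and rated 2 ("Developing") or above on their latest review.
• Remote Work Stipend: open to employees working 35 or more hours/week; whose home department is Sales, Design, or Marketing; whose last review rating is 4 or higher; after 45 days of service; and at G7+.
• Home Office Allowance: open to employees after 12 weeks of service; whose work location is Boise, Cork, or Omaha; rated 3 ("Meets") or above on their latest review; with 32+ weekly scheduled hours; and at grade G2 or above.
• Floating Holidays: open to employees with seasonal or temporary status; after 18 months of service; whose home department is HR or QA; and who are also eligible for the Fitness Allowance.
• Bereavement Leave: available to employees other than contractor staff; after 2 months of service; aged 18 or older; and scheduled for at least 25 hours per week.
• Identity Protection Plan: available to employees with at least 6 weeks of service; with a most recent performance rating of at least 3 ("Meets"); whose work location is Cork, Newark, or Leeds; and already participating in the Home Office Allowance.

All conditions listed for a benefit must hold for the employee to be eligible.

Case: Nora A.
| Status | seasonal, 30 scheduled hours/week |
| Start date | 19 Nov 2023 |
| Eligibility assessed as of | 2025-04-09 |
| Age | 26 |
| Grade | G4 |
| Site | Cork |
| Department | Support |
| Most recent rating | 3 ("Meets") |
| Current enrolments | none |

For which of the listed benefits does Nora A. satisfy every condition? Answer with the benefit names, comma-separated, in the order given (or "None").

Service from 19 Nov 2023 to 2025-04-09: 507 days.
Fitness Allowance — service 507 days < 3 years (≈1095 days) ✗ → not eligible.
Wellness Stipend — status seasonal ✓; service 507 days ≥ 45 days ✓; site Cork ✗ (not Omaha or Dayton) → not eligible.
Remote Work Stipend — 30 hrs/wk < 35 ✗ → not eligible.
Home Office Allowance — service 507 days ≥ 12 weeks (≈84 days) ✓; site Cork ✓; rating 3 ≥ 3 ✓; 30 hrs/wk < 32 ✗ → not eligible.
Floating Holidays — status seasonal ✓; service 507 days < 18 months (≈540 days) ✗ → not eligible.
Bereavement Leave — status seasonal ✓ (not excluded); service 507 days ≥ 2 months (≈60 days) ✓; age 26 ≥ 18 ✓; 30 hrs/wk ≥ 25 ✓ → eligible.
Identity Protection Plan — service 507 days ≥ 6 weeks (≈42 days) ✓; rating 3 ≥ 3 ✓; site Cork ✓; not enrolled in Home Office Allowance ✗ → not eligible.

Bereavement Leave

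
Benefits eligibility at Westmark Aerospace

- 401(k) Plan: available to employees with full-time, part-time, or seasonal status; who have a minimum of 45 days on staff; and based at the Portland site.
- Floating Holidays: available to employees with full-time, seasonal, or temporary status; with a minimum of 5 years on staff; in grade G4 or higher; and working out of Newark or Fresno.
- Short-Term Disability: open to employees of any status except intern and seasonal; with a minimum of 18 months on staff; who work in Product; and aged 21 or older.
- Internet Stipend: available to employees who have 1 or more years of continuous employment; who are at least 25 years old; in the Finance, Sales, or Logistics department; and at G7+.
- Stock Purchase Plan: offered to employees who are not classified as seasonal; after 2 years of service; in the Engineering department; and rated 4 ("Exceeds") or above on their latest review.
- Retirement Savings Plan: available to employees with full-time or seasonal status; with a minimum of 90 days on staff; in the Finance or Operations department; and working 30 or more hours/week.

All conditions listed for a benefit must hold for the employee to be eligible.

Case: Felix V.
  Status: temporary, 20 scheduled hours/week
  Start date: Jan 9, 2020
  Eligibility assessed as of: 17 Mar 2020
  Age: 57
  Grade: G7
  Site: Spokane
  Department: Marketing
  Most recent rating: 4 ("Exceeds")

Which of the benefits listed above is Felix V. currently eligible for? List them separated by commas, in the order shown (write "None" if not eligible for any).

Service from Jan 9, 2020 to 17 Mar 2020: 68 days.
401(k) Plan — status temporary ✗ (requires full-time, part-time, or seasonal) → not eligible.
Floating Holidays — status temporary ✓; service 68 days < 5 years (≈1825 days) ✗ → not eligible.
Short-Term Disability — status temporary ✓ (not excluded); service 68 days < 18 months (≈540 days) ✗ → not eligible.
Internet Stipend — service 68 days < 1 year (≈365 days) ✗ → not eligible.
Stock Purchase Plan — status temporary ✓ (not excluded); service 68 days < 2 years (≈730 days) ✗ → not eligible.
Retirement Savings Plan — status temporary ✗ (requires full-time or seasonal) → not eligible.

None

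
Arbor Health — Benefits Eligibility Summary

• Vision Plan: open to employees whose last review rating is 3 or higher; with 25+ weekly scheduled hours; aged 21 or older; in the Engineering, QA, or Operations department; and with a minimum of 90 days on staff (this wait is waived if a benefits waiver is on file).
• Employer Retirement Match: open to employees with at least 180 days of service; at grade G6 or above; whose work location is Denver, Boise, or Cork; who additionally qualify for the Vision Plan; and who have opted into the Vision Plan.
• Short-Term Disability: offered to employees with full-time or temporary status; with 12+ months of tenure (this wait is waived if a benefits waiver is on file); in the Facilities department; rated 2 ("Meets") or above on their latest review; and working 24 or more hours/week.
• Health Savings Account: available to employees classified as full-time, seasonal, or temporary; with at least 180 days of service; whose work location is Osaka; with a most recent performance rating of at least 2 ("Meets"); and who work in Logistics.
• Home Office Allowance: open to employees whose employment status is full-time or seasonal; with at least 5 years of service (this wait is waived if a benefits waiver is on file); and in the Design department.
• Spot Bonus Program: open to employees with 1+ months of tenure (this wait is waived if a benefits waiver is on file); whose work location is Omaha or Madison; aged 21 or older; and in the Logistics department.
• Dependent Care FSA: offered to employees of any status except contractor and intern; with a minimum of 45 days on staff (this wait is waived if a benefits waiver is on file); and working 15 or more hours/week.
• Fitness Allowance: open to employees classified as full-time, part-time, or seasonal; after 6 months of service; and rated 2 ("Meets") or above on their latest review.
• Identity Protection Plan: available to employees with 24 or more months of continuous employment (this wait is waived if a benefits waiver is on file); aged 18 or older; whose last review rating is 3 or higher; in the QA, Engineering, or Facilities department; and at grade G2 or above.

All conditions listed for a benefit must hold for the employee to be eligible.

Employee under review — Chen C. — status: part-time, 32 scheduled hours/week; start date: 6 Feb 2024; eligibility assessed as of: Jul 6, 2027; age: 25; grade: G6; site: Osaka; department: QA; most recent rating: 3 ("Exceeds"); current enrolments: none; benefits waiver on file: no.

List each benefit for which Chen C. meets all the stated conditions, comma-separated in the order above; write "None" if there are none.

Vision Plan, Dependent Care FSA, Fitness Allowance, Identity Protection Plan

Service from 6 Feb 2024 to Jul 6, 2027: 1246 days.
Vision Plan — rating 3 ≥ 3 ✓; 32 hrs/wk ≥ 25 ✓; age 25 ≥ 21 ✓; dept QA ✓; no waiver, service 1246 days ≥ 90 days ✓ → eligible.
Employer Retirement Match — service 1246 days ≥ 180 days ✓; grade G6 ≥ G6 ✓; site Osaka ✗ (not Denver, Boise, or Cork) → not eligible.
Short-Term Disability — status part-time ✗ (requires full-time or temporary) → not eligible.
Health Savings Account — status part-time ✗ (requires full-time, seasonal, or temporary) → not eligible.
Home Office Allowance — status part-time ✗ (requires full-time or seasonal) → not eligible.
Spot Bonus Program — no waiver, service 1246 days ≥ 1 month (≈30 days) ✓; site Osaka ✗ (not Omaha or Madison) → not eligible.
Dependent Care FSA — status part-time ✓ (not excluded); no waiver, service 1246 days ≥ 45 days ✓; 32 hrs/wk ≥ 15 ✓ → eligible.
Fitness Allowance — status part-time ✓; service 1246 days ≥ 6 months (≈180 days) ✓; rating 3 ≥ 2 ✓ → eligible.
Identity Protection Plan — no waiver, service 1246 days ≥ 24 months (≈720 days) ✓; age 25 ≥ 18 ✓; rating 3 ≥ 3 ✓; dept QA ✓; grade G6 ≥ G2 ✓ → eligible.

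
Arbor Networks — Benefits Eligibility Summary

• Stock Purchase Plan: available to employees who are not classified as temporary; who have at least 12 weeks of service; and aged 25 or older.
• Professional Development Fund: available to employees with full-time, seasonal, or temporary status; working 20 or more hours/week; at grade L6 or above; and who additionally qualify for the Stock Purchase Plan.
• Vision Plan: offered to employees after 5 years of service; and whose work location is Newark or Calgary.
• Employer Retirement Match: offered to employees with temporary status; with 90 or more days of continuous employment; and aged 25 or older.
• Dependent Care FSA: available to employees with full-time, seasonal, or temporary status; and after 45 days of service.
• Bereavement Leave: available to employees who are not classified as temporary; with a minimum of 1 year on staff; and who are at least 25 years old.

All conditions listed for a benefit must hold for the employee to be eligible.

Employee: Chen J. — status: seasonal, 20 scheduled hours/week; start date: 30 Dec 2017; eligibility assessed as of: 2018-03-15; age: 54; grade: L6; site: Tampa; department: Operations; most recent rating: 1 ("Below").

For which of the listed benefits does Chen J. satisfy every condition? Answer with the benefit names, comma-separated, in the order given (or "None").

Service from 30 Dec 2017 to 2018-03-15: 75 days.
Stock Purchase Plan — status seasonal ✓ (not excluded); service 75 days < 12 weeks (≈84 days) ✗ → not eligible.
Professional Development Fund — status seasonal ✓; 20 hrs/wk ≥ 20 ✓; grade L6 ≥ L6 ✓; not eligible for Stock Purchase Plan ✗ → not eligible.
Vision Plan — service 75 days < 5 years (≈1825 days) ✗ → not eligible.
Employer Retirement Match — status seasonal ✗ (requires temporary) → not eligible.
Dependent Care FSA — status seasonal ✓; service 75 days ≥ 45 days ✓ → eligible.
Bereavement Leave — status seasonal ✓ (not excluded); service 75 days < 1 year (≈365 days) ✗ → not eligible.

Dependent Care FSA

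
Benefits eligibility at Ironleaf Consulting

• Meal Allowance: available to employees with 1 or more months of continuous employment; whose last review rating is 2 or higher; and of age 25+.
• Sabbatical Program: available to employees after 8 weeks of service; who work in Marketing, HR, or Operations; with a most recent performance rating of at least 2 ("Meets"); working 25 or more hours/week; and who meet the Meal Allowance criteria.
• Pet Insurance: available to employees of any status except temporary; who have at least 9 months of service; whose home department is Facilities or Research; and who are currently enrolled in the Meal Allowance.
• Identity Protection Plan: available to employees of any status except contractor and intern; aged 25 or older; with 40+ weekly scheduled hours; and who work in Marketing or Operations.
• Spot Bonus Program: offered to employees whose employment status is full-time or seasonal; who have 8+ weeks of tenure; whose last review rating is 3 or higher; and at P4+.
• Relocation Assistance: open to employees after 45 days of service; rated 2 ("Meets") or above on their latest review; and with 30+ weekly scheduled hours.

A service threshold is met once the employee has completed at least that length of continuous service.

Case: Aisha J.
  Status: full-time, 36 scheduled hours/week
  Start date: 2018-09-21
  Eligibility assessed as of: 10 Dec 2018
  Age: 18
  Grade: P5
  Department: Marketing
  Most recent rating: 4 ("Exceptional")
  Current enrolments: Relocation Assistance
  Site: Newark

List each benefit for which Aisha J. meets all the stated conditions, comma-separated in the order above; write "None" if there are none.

Spot Bonus Program, Relocation Assistance

Service from 2018-09-21 to 10 Dec 2018: 80 days.
Meal Allowance — service 80 days ≥ 1 month (≈30 days) ✓; rating 4 ≥ 2 ✓; age 18 < 25 ✗ → not eligible.
Sabbatical Program — service 80 days ≥ 8 weeks (≈56 days) ✓; dept Marketing ✓; rating 4 ≥ 2 ✓; 36 hrs/wk ≥ 25 ✓; not eligible for Meal Allowance ✗ → not eligible.
Pet Insurance — status full-time ✓ (not excluded); service 80 days < 9 months (≈270 days) ✗ → not eligible.
Identity Protection Plan — status full-time ✓ (not excluded); age 18 < 25 ✗ → not eligible.
Spot Bonus Program — status full-time ✓; service 80 days ≥ 8 weeks (≈56 days) ✓; rating 4 ≥ 3 ✓; grade P5 ≥ P4 ✓ → eligible.
Relocation Assistance — service 80 days ≥ 45 days ✓; rating 4 ≥ 2 ✓; 36 hrs/wk ≥ 30 ✓ → eligible.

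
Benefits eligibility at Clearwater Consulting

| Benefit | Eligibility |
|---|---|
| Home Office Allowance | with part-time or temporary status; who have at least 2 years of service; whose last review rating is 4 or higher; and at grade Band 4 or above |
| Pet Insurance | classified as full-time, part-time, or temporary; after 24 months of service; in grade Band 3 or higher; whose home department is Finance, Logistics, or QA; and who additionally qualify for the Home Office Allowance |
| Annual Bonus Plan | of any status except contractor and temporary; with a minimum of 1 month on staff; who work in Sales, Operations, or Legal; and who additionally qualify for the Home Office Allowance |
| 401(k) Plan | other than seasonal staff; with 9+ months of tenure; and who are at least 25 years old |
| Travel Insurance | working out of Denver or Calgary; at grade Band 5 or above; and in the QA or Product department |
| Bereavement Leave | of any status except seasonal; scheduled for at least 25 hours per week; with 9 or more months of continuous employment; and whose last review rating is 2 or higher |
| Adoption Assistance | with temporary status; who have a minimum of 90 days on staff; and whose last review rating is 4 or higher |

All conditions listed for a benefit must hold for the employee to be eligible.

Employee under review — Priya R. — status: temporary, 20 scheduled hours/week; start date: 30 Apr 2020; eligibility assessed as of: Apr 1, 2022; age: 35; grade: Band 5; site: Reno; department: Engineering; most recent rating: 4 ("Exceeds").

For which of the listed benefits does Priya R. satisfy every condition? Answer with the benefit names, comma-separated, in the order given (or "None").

Service from 30 Apr 2020 to Apr 1, 2022: 701 days.
Home Office Allowance — status temporary ✓; service 701 days < 2 years (≈730 days) ✗ → not eligible.
Pet Insurance — status temporary ✓; service 701 days < 24 months (≈720 days) ✗ → not eligible.
Annual Bonus Plan — status temporary ✗ (excluded) → not eligible.
401(k) Plan — status temporary ✓ (not excluded); service 701 days ≥ 9 months (≈270 days) ✓; age 35 ≥ 25 ✓ → eligible.
Travel Insurance — site Reno ✗ (not Denver or Calgary) → not eligible.
Bereavement Leave — status temporary ✓ (not excluded); 20 hrs/wk < 25 ✗ → not eligible.
Adoption Assistance — status temporary ✓; service 701 days ≥ 90 days ✓; rating 4 ≥ 4 ✓ → eligible.

401(k) Plan, Adoption Assistance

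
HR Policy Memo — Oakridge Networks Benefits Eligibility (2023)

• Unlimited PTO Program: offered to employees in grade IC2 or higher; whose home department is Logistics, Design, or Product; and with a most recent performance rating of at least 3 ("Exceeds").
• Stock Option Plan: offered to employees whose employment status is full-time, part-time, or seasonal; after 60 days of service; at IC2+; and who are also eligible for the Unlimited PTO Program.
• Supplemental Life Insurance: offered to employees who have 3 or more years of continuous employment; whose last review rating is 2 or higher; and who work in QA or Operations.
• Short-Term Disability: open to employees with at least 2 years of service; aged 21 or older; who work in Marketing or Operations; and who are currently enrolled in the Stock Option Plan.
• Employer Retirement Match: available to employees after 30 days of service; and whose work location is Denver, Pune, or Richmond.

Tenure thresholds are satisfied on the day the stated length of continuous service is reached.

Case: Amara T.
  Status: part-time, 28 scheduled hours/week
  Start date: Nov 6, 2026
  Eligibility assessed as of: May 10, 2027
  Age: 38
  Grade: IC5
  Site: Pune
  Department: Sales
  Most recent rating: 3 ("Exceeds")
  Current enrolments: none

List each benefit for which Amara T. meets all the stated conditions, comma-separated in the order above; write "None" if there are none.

Service from Nov 6, 2026 to May 10, 2027: 185 days.
Unlimited PTO Program — grade IC5 ≥ IC2 ✓; dept Sales ✗ → not eligible.
Stock Option Plan — status part-time ✓; service 185 days ≥ 60 days ✓; grade IC5 ≥ IC2 ✓; not eligible for Unlimited PTO Program ✗ → not eligible.
Supplemental Life Insurance — service 185 days < 3 years (≈1095 days) ✗ → not eligible.
Short-Term Disability — service 185 days < 2 years (≈730 days) ✗ → not eligible.
Employer Retirement Match — service 185 days ≥ 30 days ✓; site Pune ✓ → eligible.

Employer Retirement Match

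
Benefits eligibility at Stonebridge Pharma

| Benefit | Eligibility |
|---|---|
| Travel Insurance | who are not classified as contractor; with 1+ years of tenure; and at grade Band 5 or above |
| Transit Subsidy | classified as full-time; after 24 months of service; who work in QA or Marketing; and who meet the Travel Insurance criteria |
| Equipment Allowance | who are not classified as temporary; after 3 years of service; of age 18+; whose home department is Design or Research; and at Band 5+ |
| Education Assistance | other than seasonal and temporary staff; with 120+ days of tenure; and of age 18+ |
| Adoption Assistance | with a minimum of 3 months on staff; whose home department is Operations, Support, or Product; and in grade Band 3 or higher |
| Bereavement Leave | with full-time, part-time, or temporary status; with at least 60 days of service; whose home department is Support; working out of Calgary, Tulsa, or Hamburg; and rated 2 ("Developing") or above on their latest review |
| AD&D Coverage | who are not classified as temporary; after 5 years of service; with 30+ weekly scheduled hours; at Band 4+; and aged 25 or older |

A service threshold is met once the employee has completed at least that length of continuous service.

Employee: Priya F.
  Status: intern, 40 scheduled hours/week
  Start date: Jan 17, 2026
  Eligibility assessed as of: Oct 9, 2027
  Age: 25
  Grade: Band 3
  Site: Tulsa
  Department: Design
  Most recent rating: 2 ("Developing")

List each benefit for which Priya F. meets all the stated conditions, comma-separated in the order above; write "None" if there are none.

Service from Jan 17, 2026 to Oct 9, 2027: 630 days.
Travel Insurance — status intern ✓ (not excluded); service 630 days ≥ 1 year (≈365 days) ✓; grade Band 3 < Band 5 ✗ → not eligible.
Transit Subsidy — status intern ✗ (requires full-time) → not eligible.
Equipment Allowance — status intern ✓ (not excluded); service 630 days < 3 years (≈1095 days) ✗ → not eligible.
Education Assistance — status intern ✓ (not excluded); service 630 days ≥ 120 days ✓; age 25 ≥ 18 ✓ → eligible.
Adoption Assistance — service 630 days ≥ 3 months (≈90 days) ✓; dept Design ✗ → not eligible.
Bereavement Leave — status intern ✗ (requires full-time, part-time, or temporary) → not eligible.
AD&D Coverage — status intern ✓ (not excluded); service 630 days < 5 years (≈1825 days) ✗ → not eligible.

Education Assistance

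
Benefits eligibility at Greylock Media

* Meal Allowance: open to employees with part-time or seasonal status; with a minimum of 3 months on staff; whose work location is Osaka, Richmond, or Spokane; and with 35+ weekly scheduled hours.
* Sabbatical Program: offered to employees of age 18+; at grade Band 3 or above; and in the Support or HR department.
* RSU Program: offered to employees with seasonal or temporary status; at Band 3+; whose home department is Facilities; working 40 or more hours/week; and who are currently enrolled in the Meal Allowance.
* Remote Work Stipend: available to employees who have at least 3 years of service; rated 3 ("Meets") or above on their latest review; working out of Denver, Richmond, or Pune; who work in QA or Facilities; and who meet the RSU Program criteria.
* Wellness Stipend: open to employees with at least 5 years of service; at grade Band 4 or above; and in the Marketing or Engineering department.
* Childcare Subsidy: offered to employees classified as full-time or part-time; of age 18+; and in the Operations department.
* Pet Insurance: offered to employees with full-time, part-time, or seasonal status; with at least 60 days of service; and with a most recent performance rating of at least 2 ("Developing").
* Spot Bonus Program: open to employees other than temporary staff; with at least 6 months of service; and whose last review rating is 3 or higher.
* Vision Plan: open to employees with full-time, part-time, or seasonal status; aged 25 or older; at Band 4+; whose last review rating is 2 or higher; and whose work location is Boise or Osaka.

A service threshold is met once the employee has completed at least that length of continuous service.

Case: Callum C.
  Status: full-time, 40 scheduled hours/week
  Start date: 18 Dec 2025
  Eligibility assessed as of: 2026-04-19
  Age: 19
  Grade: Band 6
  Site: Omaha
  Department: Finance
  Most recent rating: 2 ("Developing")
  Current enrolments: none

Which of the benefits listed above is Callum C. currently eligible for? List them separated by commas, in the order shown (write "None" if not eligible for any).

Service from 18 Dec 2025 to 2026-04-19: 122 days.
Meal Allowance — status full-time ✗ (requires part-time or seasonal) → not eligible.
Sabbatical Program — age 19 ≥ 18 ✓; grade Band 6 ≥ Band 3 ✓; dept Finance ✗ → not eligible.
RSU Program — status full-time ✗ (requires seasonal or temporary) → not eligible.
Remote Work Stipend — service 122 days < 3 years (≈1095 days) ✗ → not eligible.
Wellness Stipend — service 122 days < 5 years (≈1825 days) ✗ → not eligible.
Childcare Subsidy — status full-time ✓; age 19 ≥ 18 ✓; dept Finance ✗ → not eligible.
Pet Insurance — status full-time ✓; service 122 days ≥ 60 days ✓; rating 2 ≥ 2 ✓ → eligible.
Spot Bonus Program — status full-time ✓ (not excluded); service 122 days < 6 months (≈180 days) ✗ → not eligible.
Vision Plan — status full-time ✓; age 19 < 25 ✗ → not eligible.

Pet Insurance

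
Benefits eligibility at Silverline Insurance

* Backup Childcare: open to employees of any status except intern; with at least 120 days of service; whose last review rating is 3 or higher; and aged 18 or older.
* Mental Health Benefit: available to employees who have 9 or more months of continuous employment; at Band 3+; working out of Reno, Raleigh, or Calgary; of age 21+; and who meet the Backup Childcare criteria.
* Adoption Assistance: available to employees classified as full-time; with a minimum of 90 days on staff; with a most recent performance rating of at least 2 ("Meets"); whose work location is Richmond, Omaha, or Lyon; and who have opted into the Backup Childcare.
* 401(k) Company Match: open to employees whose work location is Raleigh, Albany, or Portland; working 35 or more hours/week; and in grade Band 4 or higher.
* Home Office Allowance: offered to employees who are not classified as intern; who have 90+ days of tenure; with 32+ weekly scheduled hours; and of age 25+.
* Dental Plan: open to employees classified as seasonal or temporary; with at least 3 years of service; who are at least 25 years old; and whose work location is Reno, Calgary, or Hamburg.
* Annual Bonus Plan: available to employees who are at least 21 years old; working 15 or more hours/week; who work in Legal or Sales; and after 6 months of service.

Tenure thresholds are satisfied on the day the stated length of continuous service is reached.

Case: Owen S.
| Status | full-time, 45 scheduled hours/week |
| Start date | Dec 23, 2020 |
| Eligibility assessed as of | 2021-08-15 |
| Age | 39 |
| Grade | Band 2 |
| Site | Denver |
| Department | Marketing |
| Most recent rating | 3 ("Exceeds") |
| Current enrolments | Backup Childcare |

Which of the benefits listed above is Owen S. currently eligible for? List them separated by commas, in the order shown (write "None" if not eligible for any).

Service from Dec 23, 2020 to 2021-08-15: 235 days.
Backup Childcare — status full-time ✓ (not excluded); service 235 days ≥ 120 days ✓; rating 3 ≥ 3 ✓; age 39 ≥ 18 ✓ → eligible.
Mental Health Benefit — service 235 days < 9 months (≈270 days) ✗ → not eligible.
Adoption Assistance — status full-time ✓; service 235 days ≥ 90 days ✓; rating 3 ≥ 2 ✓; site Denver ✗ (not Richmond, Omaha, or Lyon) → not eligible.
401(k) Company Match — site Denver ✗ (not Raleigh, Albany, or Portland) → not eligible.
Home Office Allowance — status full-time ✓ (not excluded); service 235 days ≥ 90 days ✓; 45 hrs/wk ≥ 32 ✓; age 39 ≥ 25 ✓ → eligible.
Dental Plan — status full-time ✗ (requires seasonal or temporary) → not eligible.
Annual Bonus Plan — age 39 ≥ 21 ✓; 45 hrs/wk ≥ 15 ✓; dept Marketing ✗ → not eligible.

Backup Childcare, Home Office Allowance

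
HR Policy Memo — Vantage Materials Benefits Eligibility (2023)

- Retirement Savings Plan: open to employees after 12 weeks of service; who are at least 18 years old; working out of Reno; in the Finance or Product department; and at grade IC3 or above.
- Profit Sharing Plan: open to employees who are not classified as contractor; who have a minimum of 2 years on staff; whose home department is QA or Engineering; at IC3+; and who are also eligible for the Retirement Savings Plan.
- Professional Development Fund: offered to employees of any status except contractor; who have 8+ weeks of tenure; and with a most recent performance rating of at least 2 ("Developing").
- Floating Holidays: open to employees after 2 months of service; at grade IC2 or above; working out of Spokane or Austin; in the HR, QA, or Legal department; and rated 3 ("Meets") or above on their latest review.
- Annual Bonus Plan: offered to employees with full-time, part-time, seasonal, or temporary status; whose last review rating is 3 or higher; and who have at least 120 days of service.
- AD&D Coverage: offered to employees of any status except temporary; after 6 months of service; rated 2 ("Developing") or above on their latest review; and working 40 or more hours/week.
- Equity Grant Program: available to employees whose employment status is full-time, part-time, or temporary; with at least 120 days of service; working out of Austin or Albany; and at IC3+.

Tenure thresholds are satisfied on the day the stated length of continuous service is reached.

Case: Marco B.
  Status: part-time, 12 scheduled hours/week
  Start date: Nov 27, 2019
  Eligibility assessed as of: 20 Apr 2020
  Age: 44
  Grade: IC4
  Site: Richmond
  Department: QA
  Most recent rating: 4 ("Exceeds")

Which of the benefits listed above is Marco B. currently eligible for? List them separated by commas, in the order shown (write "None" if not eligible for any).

Service from Nov 27, 2019 to 20 Apr 2020: 145 days.
Retirement Savings Plan — service 145 days ≥ 12 weeks (≈84 days) ✓; age 44 ≥ 18 ✓; site Richmond ✗ (not Reno) → not eligible.
Profit Sharing Plan — status part-time ✓ (not excluded); service 145 days < 2 years (≈730 days) ✗ → not eligible.
Professional Development Fund — status part-time ✓ (not excluded); service 145 days ≥ 8 weeks (≈56 days) ✓; rating 4 ≥ 2 ✓ → eligible.
Floating Holidays — service 145 days ≥ 2 months (≈60 days) ✓; grade IC4 ≥ IC2 ✓; site Richmond ✗ (not Spokane or Austin) → not eligible.
Annual Bonus Plan — status part-time ✓; rating 4 ≥ 3 ✓; service 145 days ≥ 120 days ✓ → eligible.
AD&D Coverage — status part-time ✓ (not excluded); service 145 days < 6 months (≈180 days) ✗ → not eligible.
Equity Grant Program — status part-time ✓; service 145 days ≥ 120 days ✓; site Richmond ✗ (not Austin or Albany) → not eligible.

Professional Development Fund, Annual Bonus Plan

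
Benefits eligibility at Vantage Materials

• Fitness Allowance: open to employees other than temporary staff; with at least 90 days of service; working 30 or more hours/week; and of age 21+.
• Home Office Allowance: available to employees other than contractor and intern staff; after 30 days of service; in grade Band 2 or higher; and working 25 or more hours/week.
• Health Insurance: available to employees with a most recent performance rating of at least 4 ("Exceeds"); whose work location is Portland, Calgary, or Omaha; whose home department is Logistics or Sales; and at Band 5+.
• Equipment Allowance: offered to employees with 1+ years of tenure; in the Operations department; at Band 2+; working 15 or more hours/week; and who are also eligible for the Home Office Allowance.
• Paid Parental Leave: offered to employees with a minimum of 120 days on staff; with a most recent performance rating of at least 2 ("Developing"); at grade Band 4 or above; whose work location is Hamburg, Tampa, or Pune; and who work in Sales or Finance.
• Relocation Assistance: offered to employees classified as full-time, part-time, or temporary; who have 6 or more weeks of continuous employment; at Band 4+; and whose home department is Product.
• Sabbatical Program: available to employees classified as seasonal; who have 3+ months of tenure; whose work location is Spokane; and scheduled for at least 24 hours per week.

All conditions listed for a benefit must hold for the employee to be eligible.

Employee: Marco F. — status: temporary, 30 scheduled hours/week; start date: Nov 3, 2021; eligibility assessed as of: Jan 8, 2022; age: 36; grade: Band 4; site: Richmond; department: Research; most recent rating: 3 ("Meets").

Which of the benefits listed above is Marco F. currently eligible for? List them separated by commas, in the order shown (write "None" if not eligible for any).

Service from Nov 3, 2021 to Jan 8, 2022: 66 days.
Fitness Allowance — status temporary ✗ (excluded) → not eligible.
Home Office Allowance — status temporary ✓ (not excluded); service 66 days ≥ 30 days ✓; grade Band 4 ≥ Band 2 ✓; 30 hrs/wk ≥ 25 ✓ → eligible.
Health Insurance — rating 3 < 4 ✗ → not eligible.
Equipment Allowance — service 66 days < 1 year (≈365 days) ✗ → not eligible.
Paid Parental Leave — service 66 days < 120 days ✗ → not eligible.
Relocation Assistance — status temporary ✓; service 66 days ≥ 6 weeks (≈42 days) ✓; grade Band 4 ≥ Band 4 ✓; dept Research ✗ → not eligible.
Sabbatical Program — status temporary ✗ (requires seasonal) → not eligible.

Home Office Allowance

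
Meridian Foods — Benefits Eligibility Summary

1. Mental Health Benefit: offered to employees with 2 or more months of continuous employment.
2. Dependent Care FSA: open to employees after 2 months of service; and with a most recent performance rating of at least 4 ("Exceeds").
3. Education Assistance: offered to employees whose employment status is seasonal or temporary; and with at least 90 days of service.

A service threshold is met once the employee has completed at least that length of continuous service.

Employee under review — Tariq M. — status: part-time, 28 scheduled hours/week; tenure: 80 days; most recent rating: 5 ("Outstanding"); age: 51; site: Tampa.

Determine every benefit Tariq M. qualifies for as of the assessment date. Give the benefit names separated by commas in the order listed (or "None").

Mental Health Benefit, Dependent Care FSA

Mental Health Benefit — service 80 days ≥ 2 months (≈60 days) ✓ → eligible.
Dependent Care FSA — service 80 days ≥ 2 months (≈60 days) ✓; rating 5 ≥ 4 ✓ → eligible.
Education Assistance — status part-time ✗ (requires seasonal or temporary) → not eligible.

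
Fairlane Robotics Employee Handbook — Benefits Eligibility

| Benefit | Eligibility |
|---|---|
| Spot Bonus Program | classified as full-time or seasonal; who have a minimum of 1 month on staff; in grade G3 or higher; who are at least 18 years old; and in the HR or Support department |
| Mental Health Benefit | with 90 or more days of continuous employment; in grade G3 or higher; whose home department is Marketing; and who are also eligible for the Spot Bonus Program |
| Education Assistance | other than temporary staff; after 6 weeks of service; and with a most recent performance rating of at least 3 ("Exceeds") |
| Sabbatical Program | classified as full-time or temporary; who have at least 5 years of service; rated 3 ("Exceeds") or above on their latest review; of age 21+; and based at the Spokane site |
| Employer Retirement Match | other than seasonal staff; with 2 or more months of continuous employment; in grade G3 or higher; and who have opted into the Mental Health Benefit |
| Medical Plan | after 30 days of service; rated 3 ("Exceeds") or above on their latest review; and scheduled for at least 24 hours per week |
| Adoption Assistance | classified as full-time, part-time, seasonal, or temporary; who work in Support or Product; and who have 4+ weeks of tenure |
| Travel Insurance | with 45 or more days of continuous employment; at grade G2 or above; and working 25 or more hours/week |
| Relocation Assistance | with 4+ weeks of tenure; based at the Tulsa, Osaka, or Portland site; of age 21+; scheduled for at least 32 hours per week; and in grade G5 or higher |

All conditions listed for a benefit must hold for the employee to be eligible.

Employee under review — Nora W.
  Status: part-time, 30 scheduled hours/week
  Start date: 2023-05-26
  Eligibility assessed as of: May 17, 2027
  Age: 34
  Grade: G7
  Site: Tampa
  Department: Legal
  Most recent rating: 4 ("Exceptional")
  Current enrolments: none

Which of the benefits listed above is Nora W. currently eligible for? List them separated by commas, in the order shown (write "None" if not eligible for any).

Service from 2023-05-26 to May 17, 2027: 1452 days.
Spot Bonus Program — status part-time ✗ (requires full-time or seasonal) → not eligible.
Mental Health Benefit — service 1452 days ≥ 90 days ✓; grade G7 ≥ G3 ✓; dept Legal ✗ → not eligible.
Education Assistance — status part-time ✓ (not excluded); service 1452 days ≥ 6 weeks (≈42 days) ✓; rating 4 ≥ 3 ✓ → eligible.
Sabbatical Program — status part-time ✗ (requires full-time or temporary) → not eligible.
Employer Retirement Match — status part-time ✓ (not excluded); service 1452 days ≥ 2 months (≈60 days) ✓; grade G7 ≥ G3 ✓; not enrolled in Mental Health Benefit ✗ → not eligible.
Medical Plan — service 1452 days ≥ 30 days ✓; rating 4 ≥ 3 ✓; 30 hrs/wk ≥ 24 ✓ → eligible.
Adoption Assistance — status part-time ✓; dept Legal ✗ → not eligible.
Travel Insurance — service 1452 days ≥ 45 days ✓; grade G7 ≥ G2 ✓; 30 hrs/wk ≥ 25 ✓ → eligible.
Relocation Assistance — service 1452 days ≥ 4 weeks (≈28 days) ✓; site Tampa ✗ (not Tulsa, Osaka, or Portland) → not eligible.

Education Assistance, Medical Plan, Travel Insurance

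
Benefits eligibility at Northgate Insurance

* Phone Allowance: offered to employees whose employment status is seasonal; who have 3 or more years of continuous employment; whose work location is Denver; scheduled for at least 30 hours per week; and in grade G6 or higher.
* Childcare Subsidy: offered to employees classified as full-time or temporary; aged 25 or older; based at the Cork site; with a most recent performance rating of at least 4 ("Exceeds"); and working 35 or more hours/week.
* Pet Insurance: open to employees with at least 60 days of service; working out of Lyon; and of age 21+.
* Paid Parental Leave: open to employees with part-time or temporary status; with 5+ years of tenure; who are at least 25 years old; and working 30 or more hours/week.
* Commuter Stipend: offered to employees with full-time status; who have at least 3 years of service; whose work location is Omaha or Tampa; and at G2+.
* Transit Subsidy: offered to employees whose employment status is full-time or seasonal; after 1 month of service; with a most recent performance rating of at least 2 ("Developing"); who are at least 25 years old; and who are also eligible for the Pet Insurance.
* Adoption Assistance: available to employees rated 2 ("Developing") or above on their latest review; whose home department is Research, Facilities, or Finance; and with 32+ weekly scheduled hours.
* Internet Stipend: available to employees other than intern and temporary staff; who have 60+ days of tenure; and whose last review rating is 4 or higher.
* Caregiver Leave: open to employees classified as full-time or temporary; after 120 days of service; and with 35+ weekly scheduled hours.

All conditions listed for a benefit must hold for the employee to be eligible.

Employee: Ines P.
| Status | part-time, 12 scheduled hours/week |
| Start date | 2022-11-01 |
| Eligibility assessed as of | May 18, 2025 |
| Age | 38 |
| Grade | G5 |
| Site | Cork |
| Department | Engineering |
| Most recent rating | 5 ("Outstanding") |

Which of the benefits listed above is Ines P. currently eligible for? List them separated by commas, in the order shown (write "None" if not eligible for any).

Service from 2022-11-01 to May 18, 2025: 929 days.
Phone Allowance — status part-time ✗ (requires seasonal) → not eligible.
Childcare Subsidy — status part-time ✗ (requires full-time or temporary) → not eligible.
Pet Insurance — service 929 days ≥ 60 days ✓; site Cork ✗ (not Lyon) → not eligible.
Paid Parental Leave — status part-time ✓; service 929 days < 5 years (≈1825 days) ✗ → not eligible.
Commuter Stipend — status part-time ✗ (requires full-time) → not eligible.
Transit Subsidy — status part-time ✗ (requires full-time or seasonal) → not eligible.
Adoption Assistance — rating 5 ≥ 2 ✓; dept Engineering ✗ → not eligible.
Internet Stipend — status part-time ✓ (not excluded); service 929 days ≥ 60 days ✓; rating 5 ≥ 4 ✓ → eligible.
Caregiver Leave — status part-time ✗ (requires full-time or temporary) → not eligible.

Internet Stipend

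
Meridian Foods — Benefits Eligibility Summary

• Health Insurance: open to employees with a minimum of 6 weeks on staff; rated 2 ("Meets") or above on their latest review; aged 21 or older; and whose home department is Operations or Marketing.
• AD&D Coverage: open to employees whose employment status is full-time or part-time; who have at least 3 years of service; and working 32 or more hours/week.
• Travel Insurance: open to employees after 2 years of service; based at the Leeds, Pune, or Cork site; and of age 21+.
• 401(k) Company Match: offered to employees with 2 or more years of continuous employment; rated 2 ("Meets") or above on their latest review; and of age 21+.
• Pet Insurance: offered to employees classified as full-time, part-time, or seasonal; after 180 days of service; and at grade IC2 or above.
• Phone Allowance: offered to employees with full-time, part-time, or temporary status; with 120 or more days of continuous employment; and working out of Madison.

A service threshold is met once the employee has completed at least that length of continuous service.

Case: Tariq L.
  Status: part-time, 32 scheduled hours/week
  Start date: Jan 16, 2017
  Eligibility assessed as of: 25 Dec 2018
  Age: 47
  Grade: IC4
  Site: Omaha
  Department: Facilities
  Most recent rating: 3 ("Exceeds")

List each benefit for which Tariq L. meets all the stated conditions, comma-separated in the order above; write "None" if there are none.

Service from Jan 16, 2017 to 25 Dec 2018: 708 days.
Health Insurance — service 708 days ≥ 6 weeks (≈42 days) ✓; rating 3 ≥ 2 ✓; age 47 ≥ 21 ✓; dept Facilities ✗ → not eligible.
AD&D Coverage — status part-time ✓; service 708 days < 3 years (≈1095 days) ✗ → not eligible.
Travel Insurance — service 708 days < 2 years (≈730 days) ✗ → not eligible.
401(k) Company Match — service 708 days < 2 years (≈730 days) ✗ → not eligible.
Pet Insurance — status part-time ✓; service 708 days ≥ 180 days ✓; grade IC4 ≥ IC2 ✓ → eligible.
Phone Allowance — status part-time ✓; service 708 days ≥ 120 days ✓; site Omaha ✗ (not Madison) → not eligible.

Pet Insurance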